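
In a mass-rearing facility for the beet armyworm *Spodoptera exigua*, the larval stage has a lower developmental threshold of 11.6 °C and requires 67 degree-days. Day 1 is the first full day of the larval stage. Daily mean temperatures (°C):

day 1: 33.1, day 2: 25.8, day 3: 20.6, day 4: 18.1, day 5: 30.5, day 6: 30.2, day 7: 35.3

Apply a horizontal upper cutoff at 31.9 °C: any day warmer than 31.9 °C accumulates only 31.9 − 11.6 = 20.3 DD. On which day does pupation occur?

Daily DD above 11.6 °C (capped at 20.3): 20.3, 14.2, 9.0, 6.5, 18.9, 18.6, 20.3.
Cumulative: 20.3, 34.5, 43.5, 50.0, 68.9, 87.5, 107.8.
The total first reaches 67 DD on day 5.

day 5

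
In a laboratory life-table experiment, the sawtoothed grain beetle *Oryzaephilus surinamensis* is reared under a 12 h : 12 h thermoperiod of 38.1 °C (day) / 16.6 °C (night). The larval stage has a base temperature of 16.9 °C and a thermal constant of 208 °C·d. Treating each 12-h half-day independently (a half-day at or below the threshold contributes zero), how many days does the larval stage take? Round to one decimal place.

19.6 days

Day half: max(0, 38.1 − 16.9) × 0.5 = 21.2 × 0.5 = 10.60 DD.
Night half: max(0, 16.6 − 16.9) × 0.5 = 0.0 × 0.5 = 0.00 DD.
Per 24 h: 10.60 DD/day.
Duration = 208 / 10.60 = 19.623 ≈ 19.6 days.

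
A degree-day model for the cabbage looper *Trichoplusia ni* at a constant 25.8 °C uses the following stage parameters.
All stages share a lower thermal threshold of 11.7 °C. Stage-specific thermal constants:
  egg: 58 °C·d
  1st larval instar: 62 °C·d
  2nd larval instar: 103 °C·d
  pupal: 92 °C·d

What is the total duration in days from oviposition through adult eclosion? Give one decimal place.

22.3 days

Daily accumulation at 25.8 °C = 25.8 − 11.7 = 14.1 DD/day.
Total K = 58 + 62 + 103 + 92 = 315 DD.
Total duration = 315 / 14.1 = 22.340 ≈ 22.3 days.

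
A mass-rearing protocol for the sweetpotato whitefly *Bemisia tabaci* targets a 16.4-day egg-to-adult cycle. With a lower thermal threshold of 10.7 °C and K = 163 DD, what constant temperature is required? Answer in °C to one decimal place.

Required daily accumulation = 163 / 16.4 = 9.939 DD/day.
T = T_base + 9.939 = 10.7 + 9.939 = 20.639 ≈ 20.6 °C.

20.6 °C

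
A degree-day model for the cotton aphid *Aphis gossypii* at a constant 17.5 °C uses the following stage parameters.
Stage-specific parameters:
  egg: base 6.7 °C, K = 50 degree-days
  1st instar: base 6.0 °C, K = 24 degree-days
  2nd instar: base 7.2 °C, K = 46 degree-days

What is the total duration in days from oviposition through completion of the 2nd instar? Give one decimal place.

egg: 50 / (17.5 − 6.7) = 50 / 10.8 = 4.630 d.
1st instar: 24 / (17.5 − 6.0) = 24 / 11.5 = 2.087 d.
2nd instar: 46 / (17.5 − 7.2) = 46 / 10.3 = 4.466 d.
Sum = 11.183 ≈ 11.2 days.

11.2 days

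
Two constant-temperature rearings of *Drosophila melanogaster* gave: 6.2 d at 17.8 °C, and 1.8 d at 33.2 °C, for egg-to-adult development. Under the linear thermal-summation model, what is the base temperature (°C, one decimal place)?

Under the model K = D·(T − T_b), so D₁·(T₁ − T_b) = D₂·(T₂ − T_b).
6.2·(17.8 − T_b) = 1.8·(33.2 − T_b)
T_b = (6.2·17.8 − 1.8·33.2) / (6.2 − 1.8) = 50.60 / 4.4 = 11.500 °C ≈ 11.5 °C.

11.5 °C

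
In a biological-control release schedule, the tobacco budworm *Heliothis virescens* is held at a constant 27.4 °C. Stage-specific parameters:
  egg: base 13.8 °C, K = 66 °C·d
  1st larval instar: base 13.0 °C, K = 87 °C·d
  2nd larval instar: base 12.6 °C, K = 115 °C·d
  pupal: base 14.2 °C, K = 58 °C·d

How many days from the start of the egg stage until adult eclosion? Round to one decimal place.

egg: 66 / (27.4 − 13.8) = 66 / 13.6 = 4.853 d.
1st larval instar: 87 / (27.4 − 13.0) = 87 / 14.4 = 6.042 d.
2nd larval instar: 115 / (27.4 − 12.6) = 115 / 14.8 = 7.770 d.
pupal: 58 / (27.4 − 14.2) = 58 / 13.2 = 4.394 d.
Sum = 23.059 ≈ 23.1 days.

23.1 days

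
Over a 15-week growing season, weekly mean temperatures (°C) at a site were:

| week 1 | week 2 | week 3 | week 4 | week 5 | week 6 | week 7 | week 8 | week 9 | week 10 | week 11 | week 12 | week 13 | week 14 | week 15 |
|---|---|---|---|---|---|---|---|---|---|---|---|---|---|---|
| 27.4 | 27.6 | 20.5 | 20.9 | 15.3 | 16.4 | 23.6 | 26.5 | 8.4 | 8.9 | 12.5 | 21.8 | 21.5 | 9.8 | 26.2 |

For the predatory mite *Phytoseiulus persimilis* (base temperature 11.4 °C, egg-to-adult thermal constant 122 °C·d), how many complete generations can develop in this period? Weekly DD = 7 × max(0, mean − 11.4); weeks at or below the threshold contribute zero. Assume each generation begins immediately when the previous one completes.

Weekly DD (7 × max(0, T̄ − 11.4)): 112.0, 113.4, 63.7, 66.5, 27.3, 35.0, 85.4, 105.7, 0.0, 0.0, 7.7, 72.8, 70.7, 0.0, 103.6.
Season total = 863.8 DD.
Complete generations = ⌊863.8 / 122⌋ = 7.

7 generations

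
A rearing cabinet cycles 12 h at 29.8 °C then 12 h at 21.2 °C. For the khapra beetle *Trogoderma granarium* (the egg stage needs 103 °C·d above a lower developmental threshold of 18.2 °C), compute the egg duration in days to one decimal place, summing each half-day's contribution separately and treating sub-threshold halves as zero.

Day half: max(0, 29.8 − 18.2) × 0.5 = 11.6 × 0.5 = 5.80 DD.
Night half: max(0, 21.2 − 18.2) × 0.5 = 3.0 × 0.5 = 1.50 DD.
Per 24 h: 7.30 DD/day.
Duration = 103 / 7.30 = 14.110 ≈ 14.1 days.

14.1 days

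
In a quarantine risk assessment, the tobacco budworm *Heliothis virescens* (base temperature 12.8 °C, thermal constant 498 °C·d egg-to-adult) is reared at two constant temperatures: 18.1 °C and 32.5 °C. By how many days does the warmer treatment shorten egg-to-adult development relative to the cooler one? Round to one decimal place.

68.7 days

At 18.1 °C: 498 / (18.1 − 12.8) = 498 / 5.3 = 93.962 d.
At 32.5 °C: 498 / (32.5 − 12.8) = 498 / 19.7 = 25.279 d.
Difference = |93.962 − 25.279| = 68.683 ≈ 68.7 days.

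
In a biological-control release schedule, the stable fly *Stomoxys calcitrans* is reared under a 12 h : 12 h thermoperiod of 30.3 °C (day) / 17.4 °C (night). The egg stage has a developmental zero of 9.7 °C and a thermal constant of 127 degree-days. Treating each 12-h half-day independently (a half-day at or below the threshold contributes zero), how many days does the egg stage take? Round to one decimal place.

Day half: max(0, 30.3 − 9.7) × 0.5 = 20.6 × 0.5 = 10.30 DD.
Night half: max(0, 17.4 − 9.7) × 0.5 = 7.7 × 0.5 = 3.85 DD.
Per 24 h: 14.15 DD/day.
Duration = 127 / 14.15 = 8.975 ≈ 9.0 days.

9.0 days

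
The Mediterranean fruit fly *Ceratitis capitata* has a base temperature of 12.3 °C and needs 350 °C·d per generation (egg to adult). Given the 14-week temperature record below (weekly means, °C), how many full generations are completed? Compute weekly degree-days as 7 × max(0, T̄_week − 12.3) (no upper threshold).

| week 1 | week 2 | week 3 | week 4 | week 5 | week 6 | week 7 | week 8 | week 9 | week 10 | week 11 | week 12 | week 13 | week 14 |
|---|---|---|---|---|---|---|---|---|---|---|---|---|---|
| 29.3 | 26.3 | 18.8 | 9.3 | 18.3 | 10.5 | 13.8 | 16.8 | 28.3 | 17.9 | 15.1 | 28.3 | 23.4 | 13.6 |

Weekly DD (7 × max(0, T̄ − 12.3)): 119.0, 98.0, 45.5, 0.0, 42.0, 0.0, 10.5, 31.5, 112.0, 39.2, 19.6, 112.0, 77.7, 9.1.
Season total = 716.1 DD.
Complete generations = ⌊716.1 / 350⌋ = 2.

2 generations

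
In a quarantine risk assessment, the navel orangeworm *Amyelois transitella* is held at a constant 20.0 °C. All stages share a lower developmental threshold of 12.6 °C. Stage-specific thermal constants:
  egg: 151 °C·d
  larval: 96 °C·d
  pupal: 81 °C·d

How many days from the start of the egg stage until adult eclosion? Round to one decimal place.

44.3 days

Daily accumulation at 20.0 °C = 20.0 − 12.6 = 7.4 DD/day.
Total K = 151 + 96 + 81 = 328 DD.
Total duration = 328 / 7.4 = 44.324 ≈ 44.3 days.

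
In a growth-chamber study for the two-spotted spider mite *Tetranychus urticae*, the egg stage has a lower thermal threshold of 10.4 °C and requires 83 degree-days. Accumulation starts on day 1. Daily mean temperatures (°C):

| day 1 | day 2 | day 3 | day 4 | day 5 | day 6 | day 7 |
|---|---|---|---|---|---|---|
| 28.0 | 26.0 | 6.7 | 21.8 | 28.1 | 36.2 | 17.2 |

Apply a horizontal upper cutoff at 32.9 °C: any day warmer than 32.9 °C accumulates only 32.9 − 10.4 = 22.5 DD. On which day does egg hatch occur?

day 6

Daily DD above 10.4 °C (capped at 22.5): 17.6, 15.6, 0.0, 11.4, 17.7, 22.5, 6.8.
Cumulative: 17.6, 33.2, 33.2, 44.6, 62.3, 84.8, 91.6.
The total first reaches 83 DD on day 6.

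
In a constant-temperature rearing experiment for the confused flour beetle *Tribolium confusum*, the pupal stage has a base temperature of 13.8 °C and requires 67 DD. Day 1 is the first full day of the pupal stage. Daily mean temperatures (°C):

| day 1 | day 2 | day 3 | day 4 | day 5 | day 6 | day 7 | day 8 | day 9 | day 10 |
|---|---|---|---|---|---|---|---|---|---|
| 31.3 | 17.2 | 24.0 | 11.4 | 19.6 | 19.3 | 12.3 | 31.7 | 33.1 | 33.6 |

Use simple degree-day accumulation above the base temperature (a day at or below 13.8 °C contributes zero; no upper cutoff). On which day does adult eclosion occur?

day 9

Daily DD above 13.8 °C: 17.5, 3.4, 10.2, 0.0, 5.8, 5.5, 0.0, 17.9, 19.3, 19.8.
Cumulative: 17.5, 20.9, 31.1, 31.1, 36.9, 42.4, 42.4, 60.3, 79.6, 99.4.
The total first reaches 67 DD on day 9.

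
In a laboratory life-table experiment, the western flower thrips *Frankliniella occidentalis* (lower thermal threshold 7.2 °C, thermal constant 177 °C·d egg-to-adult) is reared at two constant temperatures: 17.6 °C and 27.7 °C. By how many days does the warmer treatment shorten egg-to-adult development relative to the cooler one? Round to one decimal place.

At 17.6 °C: 177 / (17.6 − 7.2) = 177 / 10.4 = 17.019 d.
At 27.7 °C: 177 / (27.7 − 7.2) = 177 / 20.5 = 8.634 d.
Difference = |17.019 − 8.634| = 8.385 ≈ 8.4 days.

8.4 days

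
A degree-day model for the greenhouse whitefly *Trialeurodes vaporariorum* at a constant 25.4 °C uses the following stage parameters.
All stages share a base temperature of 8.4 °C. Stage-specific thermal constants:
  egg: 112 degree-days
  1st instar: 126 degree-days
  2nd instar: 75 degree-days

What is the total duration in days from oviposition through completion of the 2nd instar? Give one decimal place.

Daily accumulation at 25.4 °C = 25.4 − 8.4 = 17.0 DD/day.
Total K = 112 + 126 + 75 = 313 DD.
Total duration = 313 / 17.0 = 18.412 ≈ 18.4 days.

18.4 days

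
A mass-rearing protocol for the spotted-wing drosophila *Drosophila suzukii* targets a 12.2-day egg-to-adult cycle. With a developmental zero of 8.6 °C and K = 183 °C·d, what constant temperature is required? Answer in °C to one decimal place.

23.6 °C

Required daily accumulation = 183 / 12.2 = 15.000 DD/day.
T = T_base + 15.000 = 8.6 + 15.000 = 23.600 ≈ 23.6 °C.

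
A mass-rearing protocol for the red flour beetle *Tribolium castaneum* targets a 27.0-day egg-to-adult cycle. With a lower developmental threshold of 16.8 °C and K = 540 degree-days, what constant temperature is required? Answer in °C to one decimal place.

Required daily accumulation = 540 / 27.0 = 20.000 DD/day.
T = T_base + 20.000 = 16.8 + 20.000 = 36.800 ≈ 36.8 °C.

36.8 °C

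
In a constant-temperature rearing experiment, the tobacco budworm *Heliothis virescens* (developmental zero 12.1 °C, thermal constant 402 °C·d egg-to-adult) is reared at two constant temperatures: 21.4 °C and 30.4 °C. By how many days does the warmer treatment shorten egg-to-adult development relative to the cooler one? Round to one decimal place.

21.3 days

At 21.4 °C: 402 / (21.4 − 12.1) = 402 / 9.3 = 43.226 d.
At 30.4 °C: 402 / (30.4 − 12.1) = 402 / 18.3 = 21.967 d.
Difference = |43.226 − 21.967| = 21.259 ≈ 21.3 days.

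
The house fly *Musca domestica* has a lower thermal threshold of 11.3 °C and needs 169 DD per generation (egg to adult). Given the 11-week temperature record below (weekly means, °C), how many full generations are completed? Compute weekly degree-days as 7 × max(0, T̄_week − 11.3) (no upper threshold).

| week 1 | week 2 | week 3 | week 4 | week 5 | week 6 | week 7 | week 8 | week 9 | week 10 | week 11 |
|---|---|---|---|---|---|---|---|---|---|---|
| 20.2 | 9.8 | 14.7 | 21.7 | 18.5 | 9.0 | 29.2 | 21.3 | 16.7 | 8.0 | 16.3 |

Weekly DD (7 × max(0, T̄ − 11.3)): 62.3, 0.0, 23.8, 72.8, 50.4, 0.0, 125.3, 70.0, 37.8, 0.0, 35.0.
Season total = 477.4 DD.
Complete generations = ⌊477.4 / 169⌋ = 2.

2 generations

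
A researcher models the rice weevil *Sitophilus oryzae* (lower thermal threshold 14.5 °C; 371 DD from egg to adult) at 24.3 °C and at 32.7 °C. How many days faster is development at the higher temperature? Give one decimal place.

At 24.3 °C: 371 / (24.3 − 14.5) = 371 / 9.8 = 37.857 d.
At 32.7 °C: 371 / (32.7 − 14.5) = 371 / 18.2 = 20.385 d.
Difference = |37.857 − 20.385| = 17.473 ≈ 17.5 days.

17.5 days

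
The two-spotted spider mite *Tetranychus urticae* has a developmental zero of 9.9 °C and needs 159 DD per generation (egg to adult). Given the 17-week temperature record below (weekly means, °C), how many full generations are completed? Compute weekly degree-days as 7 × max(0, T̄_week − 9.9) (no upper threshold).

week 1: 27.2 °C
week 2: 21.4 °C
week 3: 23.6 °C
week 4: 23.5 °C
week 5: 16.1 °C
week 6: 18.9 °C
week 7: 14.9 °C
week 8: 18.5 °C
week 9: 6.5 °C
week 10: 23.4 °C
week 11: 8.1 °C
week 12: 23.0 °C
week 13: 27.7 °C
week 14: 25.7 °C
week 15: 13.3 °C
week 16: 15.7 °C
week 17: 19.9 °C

7 generations

Weekly DD (7 × max(0, T̄ − 9.9)): 121.1, 80.5, 95.9, 95.2, 43.4, 63.0, 35.0, 60.2, 0.0, 94.5, 0.0, 91.7, 124.6, 110.6, 23.8, 40.6, 70.0.
Season total = 1150.1 DD.
Complete generations = ⌊1150.1 / 159⌋ = 7.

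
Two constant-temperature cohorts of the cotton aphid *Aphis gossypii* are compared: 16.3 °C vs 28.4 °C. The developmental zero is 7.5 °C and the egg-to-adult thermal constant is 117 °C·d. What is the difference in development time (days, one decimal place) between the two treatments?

At 16.3 °C: 117 / (16.3 − 7.5) = 117 / 8.8 = 13.295 d.
At 28.4 °C: 117 / (28.4 − 7.5) = 117 / 20.9 = 5.598 d.
Difference = |13.295 − 5.598| = 7.697 ≈ 7.7 days.

7.7 days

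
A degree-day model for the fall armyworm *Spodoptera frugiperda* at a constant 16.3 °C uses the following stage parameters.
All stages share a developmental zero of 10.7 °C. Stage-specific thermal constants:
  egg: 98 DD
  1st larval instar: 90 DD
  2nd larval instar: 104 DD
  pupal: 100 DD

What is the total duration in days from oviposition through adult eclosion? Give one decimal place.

Daily accumulation at 16.3 °C = 16.3 − 10.7 = 5.6 DD/day.
Total K = 98 + 90 + 104 + 100 = 392 DD.
Total duration = 392 / 5.6 = 70.000 ≈ 70.0 days.

70.0 days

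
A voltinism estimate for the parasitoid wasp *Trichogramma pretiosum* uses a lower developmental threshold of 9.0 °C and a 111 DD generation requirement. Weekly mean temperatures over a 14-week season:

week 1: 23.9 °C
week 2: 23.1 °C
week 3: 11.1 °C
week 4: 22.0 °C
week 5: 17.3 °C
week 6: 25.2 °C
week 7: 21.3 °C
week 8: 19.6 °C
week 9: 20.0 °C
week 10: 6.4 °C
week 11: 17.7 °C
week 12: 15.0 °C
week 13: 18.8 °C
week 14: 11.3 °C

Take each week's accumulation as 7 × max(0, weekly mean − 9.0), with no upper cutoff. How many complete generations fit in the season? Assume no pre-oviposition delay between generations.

8 generations

Weekly DD (7 × max(0, T̄ − 9.0)): 104.3, 98.7, 14.7, 91.0, 58.1, 113.4, 86.1, 74.2, 77.0, 0.0, 60.9, 42.0, 68.6, 16.1.
Season total = 905.1 DD.
Complete generations = ⌊905.1 / 111⌋ = 8.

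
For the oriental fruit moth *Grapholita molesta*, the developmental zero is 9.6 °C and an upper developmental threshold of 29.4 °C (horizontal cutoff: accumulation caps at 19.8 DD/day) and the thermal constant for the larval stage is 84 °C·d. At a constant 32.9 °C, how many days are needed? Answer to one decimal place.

Temperature 32.9 °C exceeds the upper threshold, so daily accumulation caps at 29.4 − 9.6 = 19.8 DD/day.
Duration = 84 / 19.8 = 4.242 ≈ 4.2 days.

4.2 days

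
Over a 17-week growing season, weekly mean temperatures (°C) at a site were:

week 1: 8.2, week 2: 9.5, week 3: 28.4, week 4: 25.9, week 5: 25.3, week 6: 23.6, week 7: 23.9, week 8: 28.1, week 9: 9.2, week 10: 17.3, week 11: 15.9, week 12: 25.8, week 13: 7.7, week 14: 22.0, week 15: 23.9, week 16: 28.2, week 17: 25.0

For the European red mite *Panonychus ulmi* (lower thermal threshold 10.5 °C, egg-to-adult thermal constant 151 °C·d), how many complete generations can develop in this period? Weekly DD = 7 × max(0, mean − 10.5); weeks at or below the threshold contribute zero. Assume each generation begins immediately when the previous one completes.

Weekly DD (7 × max(0, T̄ − 10.5)): 0.0, 0.0, 125.3, 107.8, 103.6, 91.7, 93.8, 123.2, 0.0, 47.6, 37.8, 107.1, 0.0, 80.5, 93.8, 123.9, 101.5.
Season total = 1237.6 DD.
Complete generations = ⌊1237.6 / 151⌋ = 8.

8 generations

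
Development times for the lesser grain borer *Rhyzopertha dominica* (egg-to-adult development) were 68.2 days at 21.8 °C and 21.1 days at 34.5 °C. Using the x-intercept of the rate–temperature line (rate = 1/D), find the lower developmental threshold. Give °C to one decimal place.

16.1 °C

Equal thermal constants: D₁(T₁ − T_b) = D₂(T₂ − T_b).
68.2·(21.8 − T_b) = 21.1·(34.5 − T_b)
T_b = (68.2·21.8 − 21.1·34.5) / (68.2 − 21.1) = 758.81 / 47.1 = 16.111 °C ≈ 16.1 °C.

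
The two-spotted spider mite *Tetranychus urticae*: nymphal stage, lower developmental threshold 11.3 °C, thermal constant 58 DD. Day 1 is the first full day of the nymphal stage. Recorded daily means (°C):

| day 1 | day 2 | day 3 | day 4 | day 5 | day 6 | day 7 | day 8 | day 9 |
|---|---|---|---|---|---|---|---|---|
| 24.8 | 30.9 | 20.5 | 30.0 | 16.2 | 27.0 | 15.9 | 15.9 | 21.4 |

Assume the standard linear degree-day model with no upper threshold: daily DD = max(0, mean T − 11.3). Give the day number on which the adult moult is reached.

Daily DD above 11.3 °C: 13.5, 19.6, 9.2, 18.7, 4.9, 15.7, 4.6, 4.6, 10.1.
Cumulative: 13.5, 33.1, 42.3, 61.0, 65.9, 81.6, 86.2, 90.8, 100.9.
The total first reaches 58 DD on day 4.

day 4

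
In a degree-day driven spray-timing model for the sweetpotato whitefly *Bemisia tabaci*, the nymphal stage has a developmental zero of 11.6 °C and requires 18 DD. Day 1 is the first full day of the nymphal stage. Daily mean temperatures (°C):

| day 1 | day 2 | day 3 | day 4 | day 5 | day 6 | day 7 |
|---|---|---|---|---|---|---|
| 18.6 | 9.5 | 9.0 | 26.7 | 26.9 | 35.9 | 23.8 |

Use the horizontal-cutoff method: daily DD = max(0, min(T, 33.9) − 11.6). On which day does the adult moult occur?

day 4

Daily DD above 11.6 °C (capped at 22.3): 7.0, 0.0, 0.0, 15.1, 15.3, 22.3, 12.2.
Cumulative: 7.0, 7.0, 7.0, 22.1, 37.4, 59.7, 71.9.
The total first reaches 18 DD on day 4.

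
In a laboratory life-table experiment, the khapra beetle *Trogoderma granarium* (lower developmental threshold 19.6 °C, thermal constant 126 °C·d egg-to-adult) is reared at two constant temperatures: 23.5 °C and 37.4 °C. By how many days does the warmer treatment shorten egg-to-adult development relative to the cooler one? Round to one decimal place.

25.2 days

At 23.5 °C: 126 / (23.5 − 19.6) = 126 / 3.9 = 32.308 d.
At 37.4 °C: 126 / (37.4 − 19.6) = 126 / 17.8 = 7.079 d.
Difference = |32.308 − 7.079| = 25.229 ≈ 25.2 days.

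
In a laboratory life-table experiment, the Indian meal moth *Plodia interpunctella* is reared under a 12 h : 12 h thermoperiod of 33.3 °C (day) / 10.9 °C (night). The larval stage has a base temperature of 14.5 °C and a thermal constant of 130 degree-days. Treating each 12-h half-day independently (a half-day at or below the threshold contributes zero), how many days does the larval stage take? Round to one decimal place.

Day half: max(0, 33.3 − 14.5) × 0.5 = 18.8 × 0.5 = 9.40 DD.
Night half: max(0, 10.9 − 14.5) × 0.5 = 0.0 × 0.5 = 0.00 DD.
Per 24 h: 9.40 DD/day.
Duration = 130 / 9.40 = 13.830 ≈ 13.8 days.

13.8 days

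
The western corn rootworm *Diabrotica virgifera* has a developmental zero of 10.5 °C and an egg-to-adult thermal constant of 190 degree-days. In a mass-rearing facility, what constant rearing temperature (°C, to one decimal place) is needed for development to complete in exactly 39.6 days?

Required daily accumulation = 190 / 39.6 = 4.798 DD/day.
T = T_base + 4.798 = 10.5 + 4.798 = 15.298 ≈ 15.3 °C.

15.3 °C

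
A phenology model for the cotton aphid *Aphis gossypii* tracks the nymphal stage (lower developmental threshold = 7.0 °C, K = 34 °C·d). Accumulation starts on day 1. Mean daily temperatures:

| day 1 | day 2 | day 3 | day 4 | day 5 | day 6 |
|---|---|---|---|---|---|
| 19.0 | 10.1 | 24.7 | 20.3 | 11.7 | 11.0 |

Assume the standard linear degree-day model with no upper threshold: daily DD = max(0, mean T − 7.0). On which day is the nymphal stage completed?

day 4

Daily DD above 7.0 °C: 12.0, 3.1, 17.7, 13.3, 4.7, 4.0.
Cumulative: 12.0, 15.1, 32.8, 46.1, 50.8, 54.8.
The total first reaches 34 DD on day 4.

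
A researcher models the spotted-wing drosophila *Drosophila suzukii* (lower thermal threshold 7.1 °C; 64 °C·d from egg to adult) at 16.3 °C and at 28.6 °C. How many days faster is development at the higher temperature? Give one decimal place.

4.0 days

At 16.3 °C: 64 / (16.3 − 7.1) = 64 / 9.2 = 6.957 d.
At 28.6 °C: 64 / (28.6 − 7.1) = 64 / 21.5 = 2.977 d.
Difference = |6.957 − 2.977| = 3.980 ≈ 4.0 days.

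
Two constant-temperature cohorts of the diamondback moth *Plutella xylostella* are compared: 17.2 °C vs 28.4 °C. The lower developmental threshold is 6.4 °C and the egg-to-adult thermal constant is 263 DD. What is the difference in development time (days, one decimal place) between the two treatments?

At 17.2 °C: 263 / (17.2 − 6.4) = 263 / 10.8 = 24.352 d.
At 28.4 °C: 263 / (28.4 − 6.4) = 263 / 22.0 = 11.955 d.
Difference = |24.352 − 11.955| = 12.397 ≈ 12.4 days.

12.4 days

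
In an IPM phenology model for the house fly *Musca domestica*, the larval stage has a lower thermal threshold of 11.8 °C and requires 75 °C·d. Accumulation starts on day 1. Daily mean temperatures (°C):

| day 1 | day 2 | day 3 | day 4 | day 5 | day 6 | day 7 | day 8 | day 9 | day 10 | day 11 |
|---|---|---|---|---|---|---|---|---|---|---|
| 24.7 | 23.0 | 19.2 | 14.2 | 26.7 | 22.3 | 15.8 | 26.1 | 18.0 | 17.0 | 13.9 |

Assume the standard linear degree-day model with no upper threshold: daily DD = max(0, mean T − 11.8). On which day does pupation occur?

day 8

Daily DD above 11.8 °C: 12.9, 11.2, 7.4, 2.4, 14.9, 10.5, 4.0, 14.3, 6.2, 5.2, 2.1.
Cumulative: 12.9, 24.1, 31.5, 33.9, 48.8, 59.3, 63.3, 77.6, 83.8, 89.0, 91.1.
The total first reaches 75 DD on day 8.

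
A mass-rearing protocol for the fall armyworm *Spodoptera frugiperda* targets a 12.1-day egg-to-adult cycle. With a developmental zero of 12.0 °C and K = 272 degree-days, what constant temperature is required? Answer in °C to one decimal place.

34.5 °C

Required daily accumulation = 272 / 12.1 = 22.479 DD/day.
T = T_base + 22.479 = 12.0 + 22.479 = 34.479 ≈ 34.5 °C.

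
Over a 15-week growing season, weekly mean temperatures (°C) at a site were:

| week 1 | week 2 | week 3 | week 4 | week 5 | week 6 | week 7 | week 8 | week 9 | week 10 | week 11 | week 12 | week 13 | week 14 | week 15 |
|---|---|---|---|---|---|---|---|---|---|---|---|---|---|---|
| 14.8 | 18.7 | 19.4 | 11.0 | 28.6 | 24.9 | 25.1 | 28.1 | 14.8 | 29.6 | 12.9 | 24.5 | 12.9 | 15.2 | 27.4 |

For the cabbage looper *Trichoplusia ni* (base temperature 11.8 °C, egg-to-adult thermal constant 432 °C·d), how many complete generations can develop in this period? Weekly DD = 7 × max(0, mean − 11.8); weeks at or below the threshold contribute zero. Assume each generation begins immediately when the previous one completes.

2 generations

Weekly DD (7 × max(0, T̄ − 11.8)): 21.0, 48.3, 53.2, 0.0, 117.6, 91.7, 93.1, 114.1, 21.0, 124.6, 7.7, 88.9, 7.7, 23.8, 109.2.
Season total = 921.9 DD.
Complete generations = ⌊921.9 / 432⌋ = 2.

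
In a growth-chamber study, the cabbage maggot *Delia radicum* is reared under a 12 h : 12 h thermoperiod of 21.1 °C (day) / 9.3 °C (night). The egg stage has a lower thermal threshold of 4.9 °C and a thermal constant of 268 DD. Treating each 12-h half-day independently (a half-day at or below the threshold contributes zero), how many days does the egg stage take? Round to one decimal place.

Day half: max(0, 21.1 − 4.9) × 0.5 = 16.2 × 0.5 = 8.10 DD.
Night half: max(0, 9.3 − 4.9) × 0.5 = 4.4 × 0.5 = 2.20 DD.
Per 24 h: 10.30 DD/day.
Duration = 268 / 10.30 = 26.019 ≈ 26.0 days.

26.0 days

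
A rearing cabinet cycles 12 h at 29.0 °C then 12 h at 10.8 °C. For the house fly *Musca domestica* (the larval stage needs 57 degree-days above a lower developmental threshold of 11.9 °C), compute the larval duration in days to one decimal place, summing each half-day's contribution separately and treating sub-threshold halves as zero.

6.7 days

Day half: max(0, 29.0 − 11.9) × 0.5 = 17.1 × 0.5 = 8.55 DD.
Night half: max(0, 10.8 − 11.9) × 0.5 = 0.0 × 0.5 = 0.00 DD.
Per 24 h: 8.55 DD/day.
Duration = 57 / 8.55 = 6.667 ≈ 6.7 days.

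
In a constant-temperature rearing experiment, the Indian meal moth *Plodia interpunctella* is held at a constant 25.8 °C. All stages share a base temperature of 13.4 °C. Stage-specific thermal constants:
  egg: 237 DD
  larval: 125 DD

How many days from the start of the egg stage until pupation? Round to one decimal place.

Daily accumulation at 25.8 °C = 25.8 − 13.4 = 12.4 DD/day.
Total K = 237 + 125 = 362 DD.
Total duration = 362 / 12.4 = 29.194 ≈ 29.2 days.

29.2 days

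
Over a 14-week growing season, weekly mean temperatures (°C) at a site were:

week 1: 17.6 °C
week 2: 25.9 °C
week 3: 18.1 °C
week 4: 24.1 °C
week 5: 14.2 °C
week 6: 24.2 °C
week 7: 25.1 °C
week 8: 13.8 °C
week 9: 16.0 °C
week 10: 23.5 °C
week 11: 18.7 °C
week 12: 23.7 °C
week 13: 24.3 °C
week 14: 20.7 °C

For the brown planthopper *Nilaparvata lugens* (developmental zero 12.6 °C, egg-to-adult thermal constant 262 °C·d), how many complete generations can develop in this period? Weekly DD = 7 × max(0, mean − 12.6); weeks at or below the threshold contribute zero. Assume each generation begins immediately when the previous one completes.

3 generations

Weekly DD (7 × max(0, T̄ − 12.6)): 35.0, 93.1, 38.5, 80.5, 11.2, 81.2, 87.5, 8.4, 23.8, 76.3, 42.7, 77.7, 81.9, 56.7.
Season total = 794.5 DD.
Complete generations = ⌊794.5 / 262⌋ = 3.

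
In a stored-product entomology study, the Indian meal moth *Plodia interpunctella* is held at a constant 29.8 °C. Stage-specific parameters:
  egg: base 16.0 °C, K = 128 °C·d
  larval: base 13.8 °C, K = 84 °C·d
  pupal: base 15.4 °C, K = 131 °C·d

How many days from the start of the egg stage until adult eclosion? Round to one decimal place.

23.6 days

egg: 128 / (29.8 − 16.0) = 128 / 13.8 = 9.275 d.
larval: 84 / (29.8 − 13.8) = 84 / 16.0 = 5.250 d.
pupal: 131 / (29.8 − 15.4) = 131 / 14.4 = 9.097 d.
Sum = 23.623 ≈ 23.6 days.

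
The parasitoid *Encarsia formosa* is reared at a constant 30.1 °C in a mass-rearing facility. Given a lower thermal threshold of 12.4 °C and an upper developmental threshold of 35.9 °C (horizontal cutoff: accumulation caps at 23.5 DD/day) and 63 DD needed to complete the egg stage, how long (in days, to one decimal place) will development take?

3.6 days

Daily accumulation = 30.1 − 12.4 = 17.7 DD/day.
Duration = 63 / 17.7 = 3.559 ≈ 3.6 days.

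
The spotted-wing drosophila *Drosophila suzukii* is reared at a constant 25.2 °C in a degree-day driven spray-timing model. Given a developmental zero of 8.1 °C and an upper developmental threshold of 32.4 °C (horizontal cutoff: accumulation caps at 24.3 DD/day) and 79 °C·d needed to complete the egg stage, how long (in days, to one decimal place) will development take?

4.6 days

Daily accumulation = 25.2 − 8.1 = 17.1 DD/day.
Duration = 79 / 17.1 = 4.620 ≈ 4.6 days.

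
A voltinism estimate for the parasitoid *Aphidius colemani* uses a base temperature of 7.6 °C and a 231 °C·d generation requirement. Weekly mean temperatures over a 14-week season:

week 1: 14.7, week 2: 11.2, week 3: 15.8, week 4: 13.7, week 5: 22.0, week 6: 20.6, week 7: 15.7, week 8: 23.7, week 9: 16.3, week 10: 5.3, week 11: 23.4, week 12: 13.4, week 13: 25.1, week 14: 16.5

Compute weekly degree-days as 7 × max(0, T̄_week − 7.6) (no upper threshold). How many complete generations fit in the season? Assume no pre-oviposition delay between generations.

Weekly DD (7 × max(0, T̄ − 7.6)): 49.7, 25.2, 57.4, 42.7, 100.8, 91.0, 56.7, 112.7, 60.9, 0.0, 110.6, 40.6, 122.5, 62.3.
Season total = 933.1 DD.
Complete generations = ⌊933.1 / 231⌋ = 4.

4 generations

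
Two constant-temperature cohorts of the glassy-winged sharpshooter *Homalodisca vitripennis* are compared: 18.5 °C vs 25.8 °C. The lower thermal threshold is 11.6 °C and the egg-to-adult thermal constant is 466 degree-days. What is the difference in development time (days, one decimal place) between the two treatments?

At 18.5 °C: 466 / (18.5 − 11.6) = 466 / 6.9 = 67.536 d.
At 25.8 °C: 466 / (25.8 − 11.6) = 466 / 14.2 = 32.817 d.
Difference = |67.536 − 32.817| = 34.719 ≈ 34.7 days.

34.7 days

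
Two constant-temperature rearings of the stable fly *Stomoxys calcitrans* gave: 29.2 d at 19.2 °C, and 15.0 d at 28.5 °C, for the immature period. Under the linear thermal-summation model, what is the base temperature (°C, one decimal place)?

Equal thermal constants: D₁(T₁ − T_b) = D₂(T₂ − T_b).
29.2·(19.2 − T_b) = 15.0·(28.5 − T_b)
T_b = (29.2·19.2 − 15.0·28.5) / (29.2 − 15.0) = 133.14 / 14.2 = 9.376 °C ≈ 9.4 °C.

9.4 °C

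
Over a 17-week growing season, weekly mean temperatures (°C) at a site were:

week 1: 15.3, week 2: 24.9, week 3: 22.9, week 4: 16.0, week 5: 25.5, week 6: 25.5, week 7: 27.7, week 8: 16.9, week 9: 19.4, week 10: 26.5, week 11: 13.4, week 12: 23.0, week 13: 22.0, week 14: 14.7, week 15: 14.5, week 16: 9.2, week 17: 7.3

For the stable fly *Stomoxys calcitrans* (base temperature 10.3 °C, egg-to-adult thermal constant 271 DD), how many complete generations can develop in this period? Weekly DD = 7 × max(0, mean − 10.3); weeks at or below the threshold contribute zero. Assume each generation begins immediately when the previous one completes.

3 generations

Weekly DD (7 × max(0, T̄ − 10.3)): 35.0, 102.2, 88.2, 39.9, 106.4, 106.4, 121.8, 46.2, 63.7, 113.4, 21.7, 88.9, 81.9, 30.8, 29.4, 0.0, 0.0.
Season total = 1075.9 DD.
Complete generations = ⌊1075.9 / 271⌋ = 3.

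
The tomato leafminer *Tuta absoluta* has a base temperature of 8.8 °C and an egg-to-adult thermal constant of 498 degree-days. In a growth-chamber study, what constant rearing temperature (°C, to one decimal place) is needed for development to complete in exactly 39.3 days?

Required daily accumulation = 498 / 39.3 = 12.672 DD/day.
T = T_base + 12.672 = 8.8 + 12.672 = 21.472 ≈ 21.5 °C.

21.5 °C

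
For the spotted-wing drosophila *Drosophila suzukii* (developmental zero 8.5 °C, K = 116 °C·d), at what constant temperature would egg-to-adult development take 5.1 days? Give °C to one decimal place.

Required daily accumulation = 116 / 5.1 = 22.745 DD/day.
T = T_base + 22.745 = 8.5 + 22.745 = 31.245 ≈ 31.2 °C.

31.2 °C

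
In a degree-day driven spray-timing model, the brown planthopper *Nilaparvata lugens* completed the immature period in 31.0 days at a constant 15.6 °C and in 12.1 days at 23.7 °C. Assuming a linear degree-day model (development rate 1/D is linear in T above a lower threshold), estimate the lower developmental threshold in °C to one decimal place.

Linear rate model ⇒ the product D·(T − T_b) is constant across temperatures.
31.0·(15.6 − T_b) = 12.1·(23.7 − T_b)
T_b = (31.0·15.6 − 12.1·23.7) / (31.0 − 12.1) = 196.83 / 18.9 = 10.414 °C ≈ 10.4 °C.

10.4 °C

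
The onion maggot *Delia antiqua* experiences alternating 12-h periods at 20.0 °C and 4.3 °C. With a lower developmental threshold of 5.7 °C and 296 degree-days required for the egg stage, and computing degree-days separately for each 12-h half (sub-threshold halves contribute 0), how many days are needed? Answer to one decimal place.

Day half: max(0, 20.0 − 5.7) × 0.5 = 14.3 × 0.5 = 7.15 DD.
Night half: max(0, 4.3 − 5.7) × 0.5 = 0.0 × 0.5 = 0.00 DD.
Per 24 h: 7.15 DD/day.
Duration = 296 / 7.15 = 41.399 ≈ 41.4 days.

41.4 days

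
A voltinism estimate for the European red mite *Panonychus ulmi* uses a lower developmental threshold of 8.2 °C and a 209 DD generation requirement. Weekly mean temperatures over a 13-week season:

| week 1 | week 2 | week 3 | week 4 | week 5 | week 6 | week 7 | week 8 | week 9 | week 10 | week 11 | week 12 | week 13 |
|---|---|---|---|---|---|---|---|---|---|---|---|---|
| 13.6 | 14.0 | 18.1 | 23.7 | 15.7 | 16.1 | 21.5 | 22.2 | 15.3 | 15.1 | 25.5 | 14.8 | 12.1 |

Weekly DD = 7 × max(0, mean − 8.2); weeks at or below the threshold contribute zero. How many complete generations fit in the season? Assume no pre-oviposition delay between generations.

4 generations

Weekly DD (7 × max(0, T̄ − 8.2)): 37.8, 40.6, 69.3, 108.5, 52.5, 55.3, 93.1, 98.0, 49.7, 48.3, 121.1, 46.2, 27.3.
Season total = 847.7 DD.
Complete generations = ⌊847.7 / 209⌋ = 4.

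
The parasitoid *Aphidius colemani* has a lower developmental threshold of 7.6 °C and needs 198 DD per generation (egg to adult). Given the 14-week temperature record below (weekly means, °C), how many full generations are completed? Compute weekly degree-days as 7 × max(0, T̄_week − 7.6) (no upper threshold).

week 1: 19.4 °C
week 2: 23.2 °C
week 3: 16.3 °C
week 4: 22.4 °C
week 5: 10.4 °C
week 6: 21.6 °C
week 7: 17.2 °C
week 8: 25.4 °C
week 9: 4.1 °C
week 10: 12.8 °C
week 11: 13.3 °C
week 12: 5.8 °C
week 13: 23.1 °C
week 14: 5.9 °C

Weekly DD (7 × max(0, T̄ − 7.6)): 82.6, 109.2, 60.9, 103.6, 19.6, 98.0, 67.2, 124.6, 0.0, 36.4, 39.9, 0.0, 108.5, 0.0.
Season total = 850.5 DD.
Complete generations = ⌊850.5 / 198⌋ = 4.

4 generations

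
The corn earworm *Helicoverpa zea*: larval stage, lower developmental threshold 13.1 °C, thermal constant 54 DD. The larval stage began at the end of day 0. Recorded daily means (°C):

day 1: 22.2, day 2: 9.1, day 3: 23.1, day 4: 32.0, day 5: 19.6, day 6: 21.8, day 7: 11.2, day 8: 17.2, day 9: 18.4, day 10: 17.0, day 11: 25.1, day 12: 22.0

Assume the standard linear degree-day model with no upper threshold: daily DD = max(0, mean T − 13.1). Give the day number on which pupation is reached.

day 8

Daily DD above 13.1 °C: 9.1, 0.0, 10.0, 18.9, 6.5, 8.7, 0.0, 4.1, 5.3, 3.9, 12.0, 8.9.
Cumulative: 9.1, 9.1, 19.1, 38.0, 44.5, 53.2, 53.2, 57.3, 62.6, 66.5, 78.5, 87.4.
The total first reaches 54 DD on day 8.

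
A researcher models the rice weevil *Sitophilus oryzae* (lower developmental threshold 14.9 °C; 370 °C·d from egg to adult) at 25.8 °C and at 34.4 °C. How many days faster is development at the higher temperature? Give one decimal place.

15.0 days

At 25.8 °C: 370 / (25.8 − 14.9) = 370 / 10.9 = 33.945 d.
At 34.4 °C: 370 / (34.4 − 14.9) = 370 / 19.5 = 18.974 d.
Difference = |33.945 − 18.974| = 14.971 ≈ 15.0 days.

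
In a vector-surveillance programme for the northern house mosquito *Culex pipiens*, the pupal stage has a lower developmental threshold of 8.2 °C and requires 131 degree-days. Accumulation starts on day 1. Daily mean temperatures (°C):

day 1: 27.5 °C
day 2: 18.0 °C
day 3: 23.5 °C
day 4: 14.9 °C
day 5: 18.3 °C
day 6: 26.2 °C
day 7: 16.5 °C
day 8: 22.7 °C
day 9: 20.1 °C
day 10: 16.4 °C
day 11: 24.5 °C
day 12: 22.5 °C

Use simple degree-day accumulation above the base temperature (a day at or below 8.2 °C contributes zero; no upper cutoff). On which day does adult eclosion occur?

day 11

Daily DD above 8.2 °C: 19.3, 9.8, 15.3, 6.7, 10.1, 18.0, 8.3, 14.5, 11.9, 8.2, 16.3, 14.3.
Cumulative: 19.3, 29.1, 44.4, 51.1, 61.2, 79.2, 87.5, 102.0, 113.9, 122.1, 138.4, 152.7.
The total first reaches 131 DD on day 11.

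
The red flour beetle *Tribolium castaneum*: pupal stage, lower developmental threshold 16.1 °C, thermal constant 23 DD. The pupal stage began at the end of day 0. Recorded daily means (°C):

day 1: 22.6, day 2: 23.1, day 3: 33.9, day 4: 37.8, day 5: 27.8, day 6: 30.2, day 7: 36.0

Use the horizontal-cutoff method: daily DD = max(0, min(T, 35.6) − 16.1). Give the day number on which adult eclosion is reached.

Daily DD above 16.1 °C (capped at 19.5): 6.5, 7.0, 17.8, 19.5, 11.7, 14.1, 19.5.
Cumulative: 6.5, 13.5, 31.3, 50.8, 62.5, 76.6, 96.1.
The total first reaches 23 DD on day 3.

day 3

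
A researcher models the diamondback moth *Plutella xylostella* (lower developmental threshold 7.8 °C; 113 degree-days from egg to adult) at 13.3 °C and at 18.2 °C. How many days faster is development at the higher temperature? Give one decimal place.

At 13.3 °C: 113 / (13.3 − 7.8) = 113 / 5.5 = 20.545 d.
At 18.2 °C: 113 / (18.2 − 7.8) = 113 / 10.4 = 10.865 d.
Difference = |20.545 − 10.865| = 9.680 ≈ 9.7 days.

9.7 days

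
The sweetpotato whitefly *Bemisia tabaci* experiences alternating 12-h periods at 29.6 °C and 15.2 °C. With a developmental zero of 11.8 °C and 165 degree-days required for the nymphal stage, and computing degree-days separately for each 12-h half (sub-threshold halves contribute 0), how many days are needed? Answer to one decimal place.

Day half: max(0, 29.6 − 11.8) × 0.5 = 17.8 × 0.5 = 8.90 DD.
Night half: max(0, 15.2 − 11.8) × 0.5 = 3.4 × 0.5 = 1.70 DD.
Per 24 h: 10.60 DD/day.
Duration = 165 / 10.60 = 15.566 ≈ 15.6 days.

15.6 days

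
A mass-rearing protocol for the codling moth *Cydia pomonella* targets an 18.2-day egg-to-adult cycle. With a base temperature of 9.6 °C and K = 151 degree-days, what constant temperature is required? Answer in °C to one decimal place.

Required daily accumulation = 151 / 18.2 = 8.297 DD/day.
T = T_base + 8.297 = 9.6 + 8.297 = 17.897 ≈ 17.9 °C.

17.9 °C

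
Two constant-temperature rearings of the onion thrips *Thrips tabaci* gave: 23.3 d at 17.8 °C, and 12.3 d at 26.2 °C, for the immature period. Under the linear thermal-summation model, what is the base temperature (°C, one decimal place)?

Equal thermal constants: D₁(T₁ − T_b) = D₂(T₂ − T_b).
23.3·(17.8 − T_b) = 12.3·(26.2 − T_b)
T_b = (23.3·17.8 − 12.3·26.2) / (23.3 − 12.3) = 92.48 / 11.0 = 8.407 °C ≈ 8.4 °C.

8.4 °C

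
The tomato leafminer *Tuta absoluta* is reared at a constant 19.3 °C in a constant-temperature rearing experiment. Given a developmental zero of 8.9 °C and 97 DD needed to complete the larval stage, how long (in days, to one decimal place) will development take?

9.3 days

Daily accumulation = 19.3 − 8.9 = 10.4 DD/day.
Duration = 97 / 10.4 = 9.327 ≈ 9.3 days.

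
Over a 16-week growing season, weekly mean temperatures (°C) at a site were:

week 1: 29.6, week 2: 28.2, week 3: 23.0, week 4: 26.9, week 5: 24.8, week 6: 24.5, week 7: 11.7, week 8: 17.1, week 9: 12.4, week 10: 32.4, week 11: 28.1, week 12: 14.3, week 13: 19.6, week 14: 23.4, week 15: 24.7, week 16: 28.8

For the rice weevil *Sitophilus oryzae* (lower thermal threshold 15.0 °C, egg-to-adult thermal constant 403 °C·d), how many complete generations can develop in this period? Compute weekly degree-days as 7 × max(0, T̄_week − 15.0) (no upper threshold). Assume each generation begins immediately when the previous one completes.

2 generations

Weekly DD (7 × max(0, T̄ − 15.0)): 102.2, 92.4, 56.0, 83.3, 68.6, 66.5, 0.0, 14.7, 0.0, 121.8, 91.7, 0.0, 32.2, 58.8, 67.9, 96.6.
Season total = 952.7 DD.
Complete generations = ⌊952.7 / 403⌋ = 2.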